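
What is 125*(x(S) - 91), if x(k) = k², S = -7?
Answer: -5250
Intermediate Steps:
125*(x(S) - 91) = 125*((-7)² - 91) = 125*(49 - 91) = 125*(-42) = -5250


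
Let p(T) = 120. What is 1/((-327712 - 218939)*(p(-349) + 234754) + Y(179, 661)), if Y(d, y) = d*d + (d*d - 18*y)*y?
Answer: -1/128380760410 ≈ -7.7893e-12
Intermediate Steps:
Y(d, y) = d**2 + y*(d**2 - 18*y) (Y(d, y) = d**2 + (d**2 - 18*y)*y = d**2 + y*(d**2 - 18*y))
1/((-327712 - 218939)*(p(-349) + 234754) + Y(179, 661)) = 1/((-327712 - 218939)*(120 + 234754) + (179**2 - 18*661**2 + 661*179**2)) = 1/(-546651*234874 + (32041 - 18*436921 + 661*32041)) = 1/(-128394106974 + (32041 - 7864578 + 21179101)) = 1/(-128394106974 + 13346564) = 1/(-128380760410) = -1/128380760410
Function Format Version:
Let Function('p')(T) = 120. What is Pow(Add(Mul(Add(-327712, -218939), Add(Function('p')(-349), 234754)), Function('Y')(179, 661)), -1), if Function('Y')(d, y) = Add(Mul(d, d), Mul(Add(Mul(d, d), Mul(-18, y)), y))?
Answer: Rational(-1, 128380760410) ≈ -7.7893e-12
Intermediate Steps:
Function('Y')(d, y) = Add(Pow(d, 2), Mul(y, Add(Pow(d, 2), Mul(-18, y)))) (Function('Y')(d, y) = Add(Pow(d, 2), Mul(Add(Pow(d, 2), Mul(-18, y)), y)) = Add(Pow(d, 2), Mul(y, Add(Pow(d, 2), Mul(-18, y)))))
Pow(Add(Mul(Add(-327712, -218939), Add(Function('p')(-349), 234754)), Function('Y')(179, 661)), -1) = Pow(Add(Mul(Add(-327712, -218939), Add(120, 234754)), Add(Pow(179, 2), Mul(-18, Pow(661, 2)), Mul(661, Pow(179, 2)))), -1) = Pow(Add(Mul(-546651, 234874), Add(32041, Mul(-18, 436921), Mul(661, 32041))), -1) = Pow(Add(-128394106974, Add(32041, -7864578, 21179101)), -1) = Pow(Add(-128394106974, 13346564), -1) = Pow(-128380760410, -1) = Rational(-1, 128380760410)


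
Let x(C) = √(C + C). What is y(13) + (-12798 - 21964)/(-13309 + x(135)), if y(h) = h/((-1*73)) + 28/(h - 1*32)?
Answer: 33698428835/35096887951 + 14898*√30/25304173 ≈ 0.96338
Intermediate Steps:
x(C) = √2*√C (x(C) = √(2*C) = √2*√C)
y(h) = 28/(-32 + h) - h/73 (y(h) = h/(-73) + 28/(h - 32) = h*(-1/73) + 28/(-32 + h) = -h/73 + 28/(-32 + h) = 28/(-32 + h) - h/73)
y(13) + (-12798 - 21964)/(-13309 + x(135)) = (2044 - 1*13² + 32*13)/(73*(-32 + 13)) + (-12798 - 21964)/(-13309 + √2*√135) = (1/73)*(2044 - 1*169 + 416)/(-19) - 34762/(-13309 + √2*(3*√15)) = (1/73)*(-1/19)*(2044 - 169 + 416) - 34762/(-13309 + 3*√30) = (1/73)*(-1/19)*2291 - 34762/(-13309 + 3*√30) = -2291/1387 - 34762/(-13309 + 3*√30)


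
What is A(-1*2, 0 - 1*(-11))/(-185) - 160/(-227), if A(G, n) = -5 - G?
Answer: 30281/41995 ≈ 0.72106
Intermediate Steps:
A(-1*2, 0 - 1*(-11))/(-185) - 160/(-227) = (-5 - (-1)*2)/(-185) - 160/(-227) = (-5 - 1*(-2))*(-1/185) - 160*(-1/227) = (-5 + 2)*(-1/185) + 160/227 = -3*(-1/185) + 160/227 = 3/185 + 160/227 = 30281/41995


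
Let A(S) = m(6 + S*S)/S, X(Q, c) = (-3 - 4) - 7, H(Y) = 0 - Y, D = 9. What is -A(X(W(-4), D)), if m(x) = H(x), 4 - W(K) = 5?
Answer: -101/7 ≈ -14.429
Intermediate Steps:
W(K) = -1 (W(K) = 4 - 1*5 = 4 - 5 = -1)
H(Y) = -Y
m(x) = -x
X(Q, c) = -14 (X(Q, c) = -7 - 7 = -14)
A(S) = (-6 - S²)/S (A(S) = (-(6 + S*S))/S = (-(6 + S²))/S = (-6 - S²)/S)
-A(X(W(-4), D)) = -(-1*(-14) - 6/(-14)) = -(14 - 6*(-1/14)) = -(14 + 3/7) = -1*101/7 = -101/7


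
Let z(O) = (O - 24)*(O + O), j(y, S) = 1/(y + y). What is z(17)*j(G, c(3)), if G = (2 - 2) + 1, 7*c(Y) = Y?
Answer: -119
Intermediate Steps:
c(Y) = Y/7
G = 1 (G = 0 + 1 = 1)
j(y, S) = 1/(2*y)
z(O) = 2*O*(-24 + O) (z(O) = (-24 + O)*(2*O) = 2*O*(-24 + O))
z(17)*j(G, c(3)) = (2*17*(-24 + 17))*((½)/1) = (2*17*(-7))*((½)*1) = -238*½ = -119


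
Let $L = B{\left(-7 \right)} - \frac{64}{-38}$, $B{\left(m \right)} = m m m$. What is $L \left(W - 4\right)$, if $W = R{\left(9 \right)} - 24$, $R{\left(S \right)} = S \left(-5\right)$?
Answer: $\frac{473405}{19} \approx 24916.0$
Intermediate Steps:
$B{\left(m \right)} = m^{3}$ ($B{\left(m \right)} = m^{2} m = m^{3}$)
$R{\left(S \right)} = - 5 S$
$L = - \frac{6485}{19}$ ($L = \left(-7\right)^{3} - \frac{64}{-38} = -343 - 64 \left(- \frac{1}{38}\right) = -343 - - \frac{32}{19} = -343 + \frac{32}{19} = - \frac{6485}{19} \approx -341.32$)
$W = -69$ ($W = \left(-5\right) 9 - 24 = -45 - 24 = -69$)
$L \left(W - 4\right) = - \frac{6485 \left(-69 - 4\right)}{19} = \left(- \frac{6485}{19}\right) \left(-73\right) = \frac{473405}{19}$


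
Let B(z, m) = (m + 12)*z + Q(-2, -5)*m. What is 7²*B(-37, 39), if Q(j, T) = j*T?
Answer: -73353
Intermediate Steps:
Q(j, T) = T*j
B(z, m) = 10*m + z*(12 + m) (B(z, m) = (m + 12)*z + (-5*(-2))*m = (12 + m)*z + 10*m = z*(12 + m) + 10*m = 10*m + z*(12 + m))
7²*B(-37, 39) = 7²*(10*39 + 12*(-37) + 39*(-37)) = 49*(390 - 444 - 1443) = 49*(-1497) = -73353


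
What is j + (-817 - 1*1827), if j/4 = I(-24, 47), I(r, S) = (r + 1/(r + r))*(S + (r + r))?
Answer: -30575/12 ≈ -2547.9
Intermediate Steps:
I(r, S) = (S + 2*r)*(r + 1/(2*r)) (I(r, S) = (r + 1/(2*r))*(S + 2*r) = (S + 2*r)*(r + 1/(2*r)))
j = 1153/12 (j = 4*(1 + 2*(-24)² + 47*(-24) + (½)*47/(-24)) = 4*(1 + 2*576 - 1128 + (½)*47*(-1/24)) = 4*(1 + 1152 - 1128 - 47/48) = 4*(1153/48) = 1153/12 ≈ 96.083)
j + (-817 - 1*1827) = 1153/12 + (-817 - 1*1827) = 1153/12 + (-817 - 1827) = 1153/12 - 2644 = -30575/12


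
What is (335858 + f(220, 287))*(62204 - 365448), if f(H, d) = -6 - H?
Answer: -101778390208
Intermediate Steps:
(335858 + f(220, 287))*(62204 - 365448) = (335858 + (-6 - 1*220))*(62204 - 365448) = (335858 + (-6 - 220))*(-303244) = (335858 - 226)*(-303244) = 335632*(-303244) = -101778390208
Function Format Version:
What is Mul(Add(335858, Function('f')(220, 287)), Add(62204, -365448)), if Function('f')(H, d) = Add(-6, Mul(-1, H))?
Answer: -101778390208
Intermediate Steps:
Mul(Add(335858, Function('f')(220, 287)), Add(62204, -365448)) = Mul(Add(335858, Add(-6, Mul(-1, 220))), Add(62204, -365448)) = Mul(Add(335858, Add(-6, -220)), -303244) = Mul(Add(335858, -226), -303244) = Mul(335632, -303244) = -101778390208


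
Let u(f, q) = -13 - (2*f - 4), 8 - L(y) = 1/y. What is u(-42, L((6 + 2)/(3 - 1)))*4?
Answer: 300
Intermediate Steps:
L(y) = 8 - 1/y
u(f, q) = -9 - 2*f (u(f, q) = -13 - (-4 + 2*f) = -13 + (4 - 2*f) = -9 - 2*f)
u(-42, L((6 + 2)/(3 - 1)))*4 = (-9 - 2*(-42))*4 = (-9 + 84)*4 = 75*4 = 300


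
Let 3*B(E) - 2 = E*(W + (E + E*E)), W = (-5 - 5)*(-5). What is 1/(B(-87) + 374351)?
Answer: 3/467771 ≈ 6.4134e-6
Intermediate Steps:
W = 50 (W = -10*(-5) = 50)
B(E) = ⅔ + E*(50 + E + E²)/3 (B(E) = ⅔ + (E*(50 + (E + E*E)))/3 = ⅔ + (E*(50 + (E + E²)))/3 = ⅔ + (E*(50 + E + E²))/3 = ⅔ + E*(50 + E + E²)/3)
1/(B(-87) + 374351) = 1/((⅔ + (⅓)*(-87)² + (⅓)*(-87)³ + (50/3)*(-87)) + 374351) = 1/((⅔ + (⅓)*7569 + (⅓)*(-658503) - 1450) + 374351) = 1/((⅔ + 2523 - 219501 - 1450) + 374351) = 1/(-655282/3 + 374351) = 1/(467771/3) = 3/467771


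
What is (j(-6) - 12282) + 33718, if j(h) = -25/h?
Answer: 128641/6 ≈ 21440.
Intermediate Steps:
(j(-6) - 12282) + 33718 = (-25/(-6) - 12282) + 33718 = (-25*(-⅙) - 12282) + 33718 = (25/6 - 12282) + 33718 = -73667/6 + 33718 = 128641/6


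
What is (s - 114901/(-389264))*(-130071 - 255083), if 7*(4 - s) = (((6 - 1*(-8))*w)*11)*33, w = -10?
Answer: -544555490024469/194632 ≈ -2.7979e+9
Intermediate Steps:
s = 7264 (s = 4 - ((6 - 1*(-8))*(-10))*11*33/7 = 4 - ((6 + 8)*(-10))*11*33/7 = 4 - (14*(-10))*11*33/7 = 4 - (-140*11)*33/7 = 4 - (-220)*33 = 4 - ⅐*(-50820) = 4 + 7260 = 7264)
(s - 114901/(-389264))*(-130071 - 255083) = (7264 - 114901/(-389264))*(-130071 - 255083) = (7264 - 114901*(-1/389264))*(-385154) = (7264 + 114901/389264)*(-385154) = (2827728597/389264)*(-385154) = -544555490024469/194632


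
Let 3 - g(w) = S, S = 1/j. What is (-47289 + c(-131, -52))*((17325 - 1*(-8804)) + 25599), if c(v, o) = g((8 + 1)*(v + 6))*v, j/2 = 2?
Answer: -2464800404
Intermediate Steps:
j = 4 (j = 2*2 = 4)
S = 1/4 ≈ 0.25000
g(w) = 11/4 (g(w) = 3 - 1*1/4 = 3 - 1/4 = 11/4)
c(v, o) = 11*v/4
(-47289 + c(-131, -52))*((17325 - 1*(-8804)) + 25599) = (-47289 + (11/4)*(-131))*((17325 - 1*(-8804)) + 25599) = (-47289 - 1441/4)*((17325 + 8804) + 25599) = -190597*(26129 + 25599)/4 = -190597/4*51728 = -2464800404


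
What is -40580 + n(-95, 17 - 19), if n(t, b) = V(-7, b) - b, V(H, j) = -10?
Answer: -40588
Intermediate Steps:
n(t, b) = -10 - b
-40580 + n(-95, 17 - 19) = -40580 + (-10 - (17 - 19)) = -40580 + (-10 - 1*(-2)) = -40580 + (-10 + 2) = -40580 - 8 = -40588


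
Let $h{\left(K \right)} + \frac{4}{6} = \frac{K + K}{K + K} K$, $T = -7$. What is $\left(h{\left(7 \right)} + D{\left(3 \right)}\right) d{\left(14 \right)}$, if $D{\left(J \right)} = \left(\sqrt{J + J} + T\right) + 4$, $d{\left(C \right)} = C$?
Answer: $\frac{140}{3} + 14 \sqrt{6} \approx 80.959$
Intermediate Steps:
$D{\left(J \right)} = -3 + \sqrt{2} \sqrt{J}$ ($D{\left(J \right)} = \left(\sqrt{J + J} - 7\right) + 4 = \left(\sqrt{2 J} - 7\right) + 4 = \left(\sqrt{2} \sqrt{J} - 7\right) + 4 = \left(-7 + \sqrt{2} \sqrt{J}\right) + 4 = -3 + \sqrt{2} \sqrt{J}$)
$h{\left(K \right)} = - \frac{2}{3} + K$ ($h{\left(K \right)} = - \frac{2}{3} + \frac{K + K}{K + K} K = - \frac{2}{3} + \frac{2 K}{2 K} K = - \frac{2}{3} + 2 K \frac{1}{2 K} K = - \frac{2}{3} + 1 K = - \frac{2}{3} + K$)
$\left(h{\left(7 \right)} + D{\left(3 \right)}\right) d{\left(14 \right)} = \left(\left(- \frac{2}{3} + 7\right) - \left(3 - \sqrt{2} \sqrt{3}\right)\right) 14 = \left(\frac{19}{3} - \left(3 - \sqrt{6}\right)\right) 14 = \left(\frac{10}{3} + \sqrt{6}\right) 14 = \frac{140}{3} + 14 \sqrt{6}$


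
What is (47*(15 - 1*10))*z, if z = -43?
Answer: -10105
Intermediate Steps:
(47*(15 - 1*10))*z = (47*(15 - 1*10))*(-43) = (47*(15 - 10))*(-43) = (47*5)*(-43) = 235*(-43) = -10105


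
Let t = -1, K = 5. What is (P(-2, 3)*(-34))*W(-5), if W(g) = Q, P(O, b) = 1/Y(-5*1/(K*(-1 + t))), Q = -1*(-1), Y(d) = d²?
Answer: -136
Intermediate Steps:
Q = 1
P(O, b) = 4 (P(O, b) = 1/((-5*1/(5*(-1 - 1)))²) = 1/((-5/((-2*5)))²) = 1/((-5/(-10))²) = 1/((-5*(-⅒))²) = 1/((½)²) = 1/(¼) = 4)
W(g) = 1
(P(-2, 3)*(-34))*W(-5) = (4*(-34))*1 = -136*1 = -136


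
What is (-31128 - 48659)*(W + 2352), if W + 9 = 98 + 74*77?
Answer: -649386393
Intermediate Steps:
W = 5787 (W = -9 + (98 + 74*77) = -9 + (98 + 5698) = -9 + 5796 = 5787)
(-31128 - 48659)*(W + 2352) = (-31128 - 48659)*(5787 + 2352) = -79787*8139 = -649386393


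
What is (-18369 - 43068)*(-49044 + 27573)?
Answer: 1319113827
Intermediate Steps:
(-18369 - 43068)*(-49044 + 27573) = -61437*(-21471) = 1319113827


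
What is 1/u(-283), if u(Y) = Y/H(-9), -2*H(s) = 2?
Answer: 1/283 ≈ 0.0035336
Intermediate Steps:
H(s) = -1 (H(s) = -1/2*2 = -1)
u(Y) = -Y (u(Y) = Y/(-1) = Y*(-1) = -Y)
1/u(-283) = 1/(-1*(-283)) = 1/283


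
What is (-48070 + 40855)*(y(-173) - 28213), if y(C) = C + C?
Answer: 206053185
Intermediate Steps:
y(C) = 2*C
(-48070 + 40855)*(y(-173) - 28213) = (-48070 + 40855)*(2*(-173) - 28213) = -7215*(-346 - 28213) = -7215*(-28559) = 206053185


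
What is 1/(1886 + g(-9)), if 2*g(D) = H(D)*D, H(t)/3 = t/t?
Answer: 2/3745 ≈ 0.00053405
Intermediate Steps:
H(t) = 3 (H(t) = 3*(t/t) = 3*1 = 3)
g(D) = 3*D/2 (g(D) = (3*D)/2 = 3*D/2)
1/(1886 + g(-9)) = 1/(1886 + (3/2)*(-9)) = 1/(1886 - 27/2) = 1/(3745/2) = 2/3745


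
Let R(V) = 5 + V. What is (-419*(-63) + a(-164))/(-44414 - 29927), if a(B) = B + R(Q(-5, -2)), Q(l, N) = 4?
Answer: -26242/74341 ≈ -0.35299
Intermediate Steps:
a(B) = 9 + B (a(B) = B + (5 + 4) = B + 9 = 9 + B)
(-419*(-63) + a(-164))/(-44414 - 29927) = (-419*(-63) + (9 - 164))/(-44414 - 29927) = (26397 - 155)/(-74341) = 26242*(-1/74341) = -26242/74341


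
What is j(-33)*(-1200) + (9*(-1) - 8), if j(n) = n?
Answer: 39583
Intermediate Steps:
j(-33)*(-1200) + (9*(-1) - 8) = -33*(-1200) + (9*(-1) - 8) = 39600 + (-9 - 8) = 39600 - 17 = 39583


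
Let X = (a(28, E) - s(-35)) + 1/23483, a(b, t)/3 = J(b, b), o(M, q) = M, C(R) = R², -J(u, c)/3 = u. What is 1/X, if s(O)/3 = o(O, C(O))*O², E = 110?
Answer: 23483/3014583160 ≈ 7.7898e-6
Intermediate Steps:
J(u, c) = -3*u
a(b, t) = -9*b (a(b, t) = 3*(-3*b) = -9*b)
s(O) = 3*O³ (s(O) = 3*(O*O²) = 3*O³)
X = 3014583160/23483 (X = (-9*28 - 3*(-35)³) + 1/23483 = (-252 - 3*(-42875)) + 1/23483 = (-252 - 1*(-128625)) + 1/23483 = (-252 + 128625) + 1/23483 = 128373 + 1/23483 = 3014583160/23483 ≈ 1.2837e+5)
1/X = 1/(3014583160/23483) = 23483/3014583160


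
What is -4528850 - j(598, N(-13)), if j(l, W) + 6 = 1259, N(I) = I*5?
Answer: -4530103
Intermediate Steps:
N(I) = 5*I
j(l, W) = 1253 (j(l, W) = -6 + 1259 = 1253)
-4528850 - j(598, N(-13)) = -4528850 - 1*1253 = -4528850 - 1253 = -4530103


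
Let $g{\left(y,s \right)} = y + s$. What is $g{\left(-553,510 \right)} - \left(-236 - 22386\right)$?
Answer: $22579$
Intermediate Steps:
$g{\left(y,s \right)} = s + y$
$g{\left(-553,510 \right)} - \left(-236 - 22386\right) = \left(510 - 553\right) - \left(-236 - 22386\right) = -43 - \left(-236 - 22386\right) = -43 - -22622 = -43 + 22622 = 22579$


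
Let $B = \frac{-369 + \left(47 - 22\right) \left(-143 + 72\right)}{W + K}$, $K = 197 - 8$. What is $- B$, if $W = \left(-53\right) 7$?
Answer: $- \frac{1072}{91} \approx -11.78$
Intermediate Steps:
$W = -371$
$K = 189$ ($K = 197 - 8 = 189$)
$B = \frac{1072}{91}$ ($B = \frac{-369 + \left(47 - 22\right) \left(-143 + 72\right)}{-371 + 189} = \frac{-369 + 25 \left(-71\right)}{-182} = \left(-369 - 1775\right) \left(- \frac{1}{182}\right) = \left(-2144\right) \left(- \frac{1}{182}\right) = \frac{1072}{91} \approx 11.78$)
$- B = \left(-1\right) \frac{1072}{91} = - \frac{1072}{91}$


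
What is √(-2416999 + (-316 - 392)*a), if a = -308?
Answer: I*√2198935 ≈ 1482.9*I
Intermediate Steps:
√(-2416999 + (-316 - 392)*a) = √(-2416999 + (-316 - 392)*(-308)) = √(-2416999 - 708*(-308)) = √(-2416999 + 218064) = √(-2198935) = I*√2198935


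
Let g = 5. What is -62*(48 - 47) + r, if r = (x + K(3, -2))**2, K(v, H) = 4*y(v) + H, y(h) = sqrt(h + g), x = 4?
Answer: 70 + 32*sqrt(2) ≈ 115.25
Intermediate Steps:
y(h) = sqrt(5 + h) (y(h) = sqrt(h + 5) = sqrt(5 + h))
K(v, H) = H + 4*sqrt(5 + v) (K(v, H) = 4*sqrt(5 + v) + H = H + 4*sqrt(5 + v))
r = (2 + 8*sqrt(2))**2 (r = (4 + (-2 + 4*sqrt(5 + 3)))**2 = (4 + (-2 + 4*sqrt(8)))**2 = (4 + (-2 + 4*(2*sqrt(2))))**2 = (4 + (-2 + 8*sqrt(2)))**2 = (2 + 8*sqrt(2))**2 ≈ 177.25)
-62*(48 - 47) + r = -62*(48 - 47) + (132 + 32*sqrt(2)) = -62*1 + (132 + 32*sqrt(2)) = -62 + (132 + 32*sqrt(2)) = 70 + 32*sqrt(2)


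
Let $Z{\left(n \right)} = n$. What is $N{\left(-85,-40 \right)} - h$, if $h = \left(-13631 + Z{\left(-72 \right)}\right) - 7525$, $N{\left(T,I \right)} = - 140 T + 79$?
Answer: $33207$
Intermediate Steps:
$N{\left(T,I \right)} = 79 - 140 T$
$h = -21228$ ($h = \left(-13631 - 72\right) - 7525 = -13703 - 7525 = -21228$)
$N{\left(-85,-40 \right)} - h = \left(79 - -11900\right) - -21228 = \left(79 + 11900\right) + 21228 = 11979 + 21228 = 33207$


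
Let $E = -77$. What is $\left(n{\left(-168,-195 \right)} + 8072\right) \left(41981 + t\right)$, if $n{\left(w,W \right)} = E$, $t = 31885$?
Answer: $590558670$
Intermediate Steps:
$n{\left(w,W \right)} = -77$
$\left(n{\left(-168,-195 \right)} + 8072\right) \left(41981 + t\right) = \left(-77 + 8072\right) \left(41981 + 31885\right) = 7995 \cdot 73866 = 590558670$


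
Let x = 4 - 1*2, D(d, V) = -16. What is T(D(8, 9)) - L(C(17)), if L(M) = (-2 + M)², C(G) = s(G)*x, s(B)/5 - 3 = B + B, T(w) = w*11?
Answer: -135600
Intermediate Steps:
x = 2 (x = 4 - 2 = 2)
T(w) = 11*w
s(B) = 15 + 10*B (s(B) = 15 + 5*(B + B) = 15 + 5*(2*B) = 15 + 10*B)
C(G) = 30 + 20*G (C(G) = (15 + 10*G)*2 = 30 + 20*G)
T(D(8, 9)) - L(C(17)) = 11*(-16) - (-2 + (30 + 20*17))² = -176 - (-2 + (30 + 340))² = -176 - (-2 + 370)² = -176 - 1*368² = -176 - 1*135424 = -176 - 135424 = -135600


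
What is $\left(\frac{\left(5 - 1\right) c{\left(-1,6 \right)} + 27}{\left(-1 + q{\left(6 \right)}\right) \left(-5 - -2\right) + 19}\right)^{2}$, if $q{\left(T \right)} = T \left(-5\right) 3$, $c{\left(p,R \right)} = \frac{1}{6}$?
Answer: $\frac{6889}{767376} \approx 0.0089774$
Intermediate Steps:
$c{\left(p,R \right)} = \frac{1}{6}$
$q{\left(T \right)} = - 15 T$ ($q{\left(T \right)} = - 5 T 3 = - 15 T$)
$\left(\frac{\left(5 - 1\right) c{\left(-1,6 \right)} + 27}{\left(-1 + q{\left(6 \right)}\right) \left(-5 - -2\right) + 19}\right)^{2} = \left(\frac{\left(5 - 1\right) \frac{1}{6} + 27}{\left(-1 - 90\right) \left(-5 - -2\right) + 19}\right)^{2} = \left(\frac{4 \cdot \frac{1}{6} + 27}{\left(-1 - 90\right) \left(-5 + 2\right) + 19}\right)^{2} = \left(\frac{\frac{2}{3} + 27}{\left(-91\right) \left(-3\right) + 19}\right)^{2} = \left(\frac{83}{3 \left(273 + 19\right)}\right)^{2} = \left(\frac{83}{3 \cdot 292}\right)^{2} = \left(\frac{83}{3} \cdot \frac{1}{292}\right)^{2} = \left(\frac{83}{876}\right)^{2} = \frac{6889}{767376}$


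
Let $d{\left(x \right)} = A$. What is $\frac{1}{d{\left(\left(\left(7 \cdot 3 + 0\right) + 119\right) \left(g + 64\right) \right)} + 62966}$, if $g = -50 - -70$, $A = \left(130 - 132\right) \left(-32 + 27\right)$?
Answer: $\frac{1}{62976} \approx 1.5879 \cdot 10^{-5}$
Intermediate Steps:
$A = 10$ ($A = \left(-2\right) \left(-5\right) = 10$)
$g = 20$ ($g = -50 + 70 = 20$)
$d{\left(x \right)} = 10$
$\frac{1}{d{\left(\left(\left(7 \cdot 3 + 0\right) + 119\right) \left(g + 64\right) \right)} + 62966} = \frac{1}{10 + 62966} = \frac{1}{62976}$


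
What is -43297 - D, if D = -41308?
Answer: -1989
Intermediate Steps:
-43297 - D = -43297 - 1*(-41308) = -43297 + 41308 = -1989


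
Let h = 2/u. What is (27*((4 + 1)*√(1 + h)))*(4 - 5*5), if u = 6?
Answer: -1890*√3 ≈ -3273.6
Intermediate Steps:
h = ⅓ (h = 2/6 = 2*(⅙) = ⅓ ≈ 0.33333)
(27*((4 + 1)*√(1 + h)))*(4 - 5*5) = (27*((4 + 1)*√(1 + ⅓)))*(4 - 5*5) = (27*(5*√(4/3)))*(4 - 25) = (27*(5*(2*√3/3)))*(-21) = (27*(10*√3/3))*(-21) = (90*√3)*(-21) = -1890*√3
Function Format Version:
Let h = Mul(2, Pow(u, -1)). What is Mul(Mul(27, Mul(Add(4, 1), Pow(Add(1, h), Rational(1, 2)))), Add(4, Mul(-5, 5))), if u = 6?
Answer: Mul(-1890, Pow(3, Rational(1, 2))) ≈ -3273.6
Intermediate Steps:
h = Rational(1, 3) (h = Mul(2, Pow(6, -1)) = Mul(2, Rational(1, 6)) = Rational(1, 3) ≈ 0.33333)
Mul(Mul(27, Mul(Add(4, 1), Pow(Add(1, h), Rational(1, 2)))), Add(4, Mul(-5, 5))) = Mul(Mul(27, Mul(Add(4, 1), Pow(Add(1, Rational(1, 3)), Rational(1, 2)))), Add(4, Mul(-5, 5))) = Mul(Mul(27, Mul(5, Pow(Rational(4, 3), Rational(1, 2)))), Add(4, -25)) = Mul(Mul(27, Mul(5, Mul(Rational(2, 3), Pow(3, Rational(1, 2))))), -21) = Mul(Mul(27, Mul(Rational(10, 3), Pow(3, Rational(1, 2)))), -21) = Mul(Mul(90, Pow(3, Rational(1, 2))), -21) = Mul(-1890, Pow(3, Rational(1, 2)))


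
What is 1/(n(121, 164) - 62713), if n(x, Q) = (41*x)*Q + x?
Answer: 1/751012 ≈ 1.3315e-6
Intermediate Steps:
n(x, Q) = x + 41*Q*x (n(x, Q) = 41*Q*x + x = x + 41*Q*x)
1/(n(121, 164) - 62713) = 1/(121*(1 + 41*164) - 62713) = 1/(121*(1 + 6724) - 62713) = 1/(121*6725 - 62713) = 1/(813725 - 62713) = 1/751012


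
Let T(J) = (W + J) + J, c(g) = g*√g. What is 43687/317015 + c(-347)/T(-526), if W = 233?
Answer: 43687/317015 + 347*I*√347/819 ≈ 0.13781 + 7.8924*I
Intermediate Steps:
c(g) = g^(3/2)
T(J) = 233 + 2*J (T(J) = (233 + J) + J = 233 + 2*J)
43687/317015 + c(-347)/T(-526) = 43687/317015 + (-347)^(3/2)/(233 + 2*(-526)) = 43687*(1/317015) + (-347*I*√347)/(233 - 1052) = 43687/317015 - 347*I*√347/(-819) = 43687/317015 - 347*I*√347*(-1/819) = 43687/317015 + 347*I*√347/819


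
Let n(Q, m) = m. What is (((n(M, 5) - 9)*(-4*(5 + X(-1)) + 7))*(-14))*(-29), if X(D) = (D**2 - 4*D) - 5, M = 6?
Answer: 21112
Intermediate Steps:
X(D) = -5 + D**2 - 4*D
(((n(M, 5) - 9)*(-4*(5 + X(-1)) + 7))*(-14))*(-29) = (((5 - 9)*(-4*(5 + (-5 + (-1)**2 - 4*(-1))) + 7))*(-14))*(-29) = (-4*(-4*(5 + (-5 + 1 + 4)) + 7)*(-14))*(-29) = (-4*(-4*(5 + 0) + 7)*(-14))*(-29) = (-4*(-4*5 + 7)*(-14))*(-29) = (-4*(-20 + 7)*(-14))*(-29) = (-4*(-13)*(-14))*(-29) = (52*(-14))*(-29) = -728*(-29) = 21112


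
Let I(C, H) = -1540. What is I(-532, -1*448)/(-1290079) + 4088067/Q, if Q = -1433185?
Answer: -44300187247/15537158585 ≈ -2.8512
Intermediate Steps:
I(-532, -1*448)/(-1290079) + 4088067/Q = -1540/(-1290079) + 4088067/(-1433185) = -1540*(-1/1290079) + 4088067*(-1/1433185) = 220/184297 - 4088067/1433185 = -44300187247/15537158585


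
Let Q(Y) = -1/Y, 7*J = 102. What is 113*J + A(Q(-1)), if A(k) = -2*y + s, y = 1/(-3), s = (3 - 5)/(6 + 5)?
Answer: 380470/231 ≈ 1647.1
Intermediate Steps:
s = -2/11 ≈ -0.18182
y = -1/3 ≈ -0.33333
J = 102/7 (J = (1/7)*102 = 102/7 ≈ 14.571)
A(k) = 16/33 (A(k) = -2*(-1/3) - 2/11 = 2/3 - 2/11 = 16/33)
113*J + A(Q(-1)) = 113*(102/7) + 16/33 = 11526/7 + 16/33 = 380470/231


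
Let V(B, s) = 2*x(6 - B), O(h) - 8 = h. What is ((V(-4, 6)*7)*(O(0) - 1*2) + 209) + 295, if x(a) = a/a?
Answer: 588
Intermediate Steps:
O(h) = 8 + h
x(a) = 1
V(B, s) = 2 (V(B, s) = 2*1 = 2)
((V(-4, 6)*7)*(O(0) - 1*2) + 209) + 295 = ((2*7)*((8 + 0) - 1*2) + 209) + 295 = (14*(8 - 2) + 209) + 295 = (14*6 + 209) + 295 = (84 + 209) + 295 = 293 + 295 = 588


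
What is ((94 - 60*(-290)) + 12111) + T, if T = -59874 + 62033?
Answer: 31764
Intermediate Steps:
T = 2159
((94 - 60*(-290)) + 12111) + T = ((94 - 60*(-290)) + 12111) + 2159 = ((94 + 17400) + 12111) + 2159 = (17494 + 12111) + 2159 = 29605 + 2159 = 31764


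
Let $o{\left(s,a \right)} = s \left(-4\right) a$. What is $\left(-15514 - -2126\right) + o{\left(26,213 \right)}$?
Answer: $-35540$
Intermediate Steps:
$o{\left(s,a \right)} = - 4 a s$ ($o{\left(s,a \right)} = - 4 s a = - 4 a s$)
$\left(-15514 - -2126\right) + o{\left(26,213 \right)} = \left(-15514 - -2126\right) - 852 \cdot 26 = \left(-15514 + 2126\right) - 22152 = -13388 - 22152 = -35540$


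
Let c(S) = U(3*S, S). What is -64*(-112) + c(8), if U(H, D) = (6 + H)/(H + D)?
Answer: 114703/16 ≈ 7168.9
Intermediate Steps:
U(H, D) = (6 + H)/(D + H)
c(S) = (6 + 3*S)/(4*S) (c(S) = (6 + 3*S)/(S + 3*S) = (6 + 3*S)/((4*S)) = (1/(4*S))*(6 + 3*S) = (6 + 3*S)/(4*S))
-64*(-112) + c(8) = -64*(-112) + (3/4)*(2 + 8)/8 = 7168 + (3/4)*(1/8)*10 = 7168 + 15/16 = 114703/16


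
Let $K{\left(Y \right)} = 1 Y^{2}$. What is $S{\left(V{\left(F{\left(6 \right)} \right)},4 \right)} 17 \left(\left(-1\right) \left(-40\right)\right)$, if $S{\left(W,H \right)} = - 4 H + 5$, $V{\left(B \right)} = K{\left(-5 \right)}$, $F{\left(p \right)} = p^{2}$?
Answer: $-7480$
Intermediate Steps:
$K{\left(Y \right)} = Y^{2}$
$V{\left(B \right)} = 25$ ($V{\left(B \right)} = \left(-5\right)^{2} = 25$)
$S{\left(W,H \right)} = 5 - 4 H$
$S{\left(V{\left(F{\left(6 \right)} \right)},4 \right)} 17 \left(\left(-1\right) \left(-40\right)\right) = \left(5 - 16\right) 17 \left(\left(-1\right) \left(-40\right)\right) = \left(5 - 16\right) 17 \cdot 40 = \left(-11\right) 17 \cdot 40 = \left(-187\right) 40 = -7480$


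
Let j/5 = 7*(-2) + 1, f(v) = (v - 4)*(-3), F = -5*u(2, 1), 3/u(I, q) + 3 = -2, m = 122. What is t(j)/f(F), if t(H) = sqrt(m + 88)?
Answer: sqrt(210)/3 ≈ 4.8305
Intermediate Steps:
u(I, q) = -3/5 (u(I, q) = 3/(-3 - 2) = 3/(-5) = 3*(-1/5) = -3/5)
F = 3 (F = -5*(-3/5) = 3)
f(v) = 12 - 3*v (f(v) = (-4 + v)*(-3) = 12 - 3*v)
j = -65 (j = 5*(7*(-2) + 1) = 5*(-14 + 1) = 5*(-13) = -65)
t(H) = sqrt(210) (t(H) = sqrt(122 + 88) = sqrt(210))
t(j)/f(F) = sqrt(210)/(12 - 3*3) = sqrt(210)/(12 - 9) = sqrt(210)/3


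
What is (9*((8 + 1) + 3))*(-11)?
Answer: -1188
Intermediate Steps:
(9*((8 + 1) + 3))*(-11) = (9*(9 + 3))*(-11) = (9*12)*(-11) = 108*(-11) = -1188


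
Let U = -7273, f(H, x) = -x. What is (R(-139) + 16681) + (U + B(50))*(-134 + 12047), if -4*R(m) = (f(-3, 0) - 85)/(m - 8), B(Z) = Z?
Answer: -50586179869/588 ≈ -8.6031e+7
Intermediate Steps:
R(m) = 85/(4*(-8 + m)) (R(m) = -(-1*0 - 85)/(4*(m - 8)) = -(0 - 85)/(4*(-8 + m)) = -(-85)/(4*(-8 + m)) = 85/(4*(-8 + m)))
(R(-139) + 16681) + (U + B(50))*(-134 + 12047) = (85/(4*(-8 - 139)) + 16681) + (-7273 + 50)*(-134 + 12047) = ((85/4)/(-147) + 16681) - 7223*11913 = ((85/4)*(-1/147) + 16681) - 86047599 = (-85/588 + 16681) - 86047599 = 9808343/588 - 86047599 = -50586179869/588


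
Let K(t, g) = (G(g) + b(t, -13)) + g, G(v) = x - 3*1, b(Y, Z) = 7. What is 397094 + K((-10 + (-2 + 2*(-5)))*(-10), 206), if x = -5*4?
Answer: 397284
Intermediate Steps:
x = -20
G(v) = -23 (G(v) = -20 - 3*1 = -20 - 3 = -23)
K(t, g) = -16 + g (K(t, g) = (-23 + 7) + g = -16 + g)
397094 + K((-10 + (-2 + 2*(-5)))*(-10), 206) = 397094 + (-16 + 206) = 397094 + 190 = 397284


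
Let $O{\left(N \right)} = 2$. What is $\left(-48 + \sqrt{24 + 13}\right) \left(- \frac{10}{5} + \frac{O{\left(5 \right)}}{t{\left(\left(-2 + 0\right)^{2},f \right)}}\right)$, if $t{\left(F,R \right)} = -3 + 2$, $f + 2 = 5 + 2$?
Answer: $192 - 4 \sqrt{37} \approx 167.67$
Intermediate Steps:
$f = 5$ ($f = -2 + \left(5 + 2\right) = -2 + 7 = 5$)
$t{\left(F,R \right)} = -1$
$\left(-48 + \sqrt{24 + 13}\right) \left(- \frac{10}{5} + \frac{O{\left(5 \right)}}{t{\left(\left(-2 + 0\right)^{2},f \right)}}\right) = \left(-48 + \sqrt{24 + 13}\right) \left(- \frac{10}{5} + \frac{2}{-1}\right) = \left(-48 + \sqrt{37}\right) \left(\left(-10\right) \frac{1}{5} + 2 \left(-1\right)\right) = \left(-48 + \sqrt{37}\right) \left(-2 - 2\right) = \left(-48 + \sqrt{37}\right) \left(-4\right) = 192 - 4 \sqrt{37}$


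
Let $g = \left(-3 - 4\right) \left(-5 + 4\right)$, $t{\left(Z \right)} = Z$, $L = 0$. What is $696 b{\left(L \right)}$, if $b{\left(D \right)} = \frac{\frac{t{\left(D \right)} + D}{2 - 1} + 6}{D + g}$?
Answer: $\frac{4176}{7} \approx 596.57$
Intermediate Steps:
$g = 7$ ($g = \left(-7\right) \left(-1\right) = 7$)
$b{\left(D \right)} = \frac{6 + 2 D}{7 + D}$ ($b{\left(D \right)} = \frac{\frac{D + D}{2 - 1} + 6}{D + 7} = \frac{\frac{2 D}{1} + 6}{7 + D} = \frac{2 D 1 + 6}{7 + D} = \frac{2 D + 6}{7 + D} = \frac{6 + 2 D}{7 + D}$)
$696 b{\left(L \right)} = 696 \frac{2 \left(3 + 0\right)}{7 + 0} = 696 \cdot 2 \cdot \frac{1}{7} \cdot 3 = 696 \cdot \frac{6}{7} = \frac{4176}{7}$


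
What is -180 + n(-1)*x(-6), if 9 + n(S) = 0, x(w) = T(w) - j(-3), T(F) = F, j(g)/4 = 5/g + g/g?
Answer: -150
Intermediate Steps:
j(g) = 4 + 20/g (j(g) = 4*(5/g + g/g) = 4*(5/g + 1) = 4*(1 + 5/g) = 4 + 20/g)
x(w) = 8/3 + w (x(w) = w - (4 + 20/(-3)) = w - (4 + 20*(-1/3)) = w - (4 - 20/3) = w - 1*(-8/3) = w + 8/3 = 8/3 + w)
n(S) = -9 (n(S) = -9 + 0 = -9)
-180 + n(-1)*x(-6) = -180 - 9*(8/3 - 6) = -180 - 9*(-10/3) = -180 + 30 = -150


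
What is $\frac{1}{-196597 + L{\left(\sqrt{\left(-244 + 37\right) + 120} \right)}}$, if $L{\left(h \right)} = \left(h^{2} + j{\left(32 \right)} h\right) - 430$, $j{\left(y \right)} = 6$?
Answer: $- \frac{98557}{19426966064} - \frac{3 i \sqrt{87}}{19426966064} \approx -5.0732 \cdot 10^{-6} - 1.4404 \cdot 10^{-9} i$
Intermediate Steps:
$L{\left(h \right)} = -430 + h^{2} + 6 h$ ($L{\left(h \right)} = \left(h^{2} + 6 h\right) - 430 = -430 + h^{2} + 6 h$)
$\frac{1}{-196597 + L{\left(\sqrt{\left(-244 + 37\right) + 120} \right)}} = \frac{1}{-196597 + \left(-430 + \left(\sqrt{\left(-244 + 37\right) + 120}\right)^{2} + 6 \sqrt{\left(-244 + 37\right) + 120}\right)} = \frac{1}{-196597 + \left(-430 + \left(\sqrt{-207 + 120}\right)^{2} + 6 \sqrt{-207 + 120}\right)} = \frac{1}{-196597 + \left(-430 + \left(\sqrt{-87}\right)^{2} + 6 \sqrt{-87}\right)} = \frac{1}{-196597 + \left(-430 + \left(i \sqrt{87}\right)^{2} + 6 i \sqrt{87}\right)} = \frac{1}{-196597 - \left(517 - 6 i \sqrt{87}\right)} = \frac{1}{-197114 + 6 i \sqrt{87}}$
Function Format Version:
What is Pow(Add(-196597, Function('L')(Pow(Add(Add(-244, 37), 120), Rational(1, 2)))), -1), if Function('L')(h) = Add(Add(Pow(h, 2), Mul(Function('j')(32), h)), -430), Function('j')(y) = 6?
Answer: Add(Rational(-98557, 19426966064), Mul(Rational(-3, 19426966064), I, Pow(87, Rational(1, 2)))) ≈ Add(-5.0732e-6, Mul(-1.4404e-9, I))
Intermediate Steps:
Function('L')(h) = Add(-430, Pow(h, 2), Mul(6, h)) (Function('L')(h) = Add(Add(Pow(h, 2), Mul(6, h)), -430) = Add(-430, Pow(h, 2), Mul(6, h)))
Pow(Add(-196597, Function('L')(Pow(Add(Add(-244, 37), 120), Rational(1, 2)))), -1) = Pow(Add(-196597, Add(-430, Pow(Pow(Add(Add(-244, 37), 120), Rational(1, 2)), 2), Mul(6, Pow(Add(Add(-244, 37), 120), Rational(1, 2))))), -1) = Pow(Add(-196597, Add(-430, Pow(Pow(Add(-207, 120), Rational(1, 2)), 2), Mul(6, Pow(Add(-207, 120), Rational(1, 2))))), -1) = Pow(Add(-196597, Add(-430, Pow(Pow(-87, Rational(1, 2)), 2), Mul(6, Pow(-87, Rational(1, 2))))), -1) = Pow(Add(-196597, Add(-430, Pow(Mul(I, Pow(87, Rational(1, 2))), 2), Mul(6, Mul(I, Pow(87, Rational(1, 2)))))), -1) = Pow(Add(-196597, Add(-430, -87, Mul(6, I, Pow(87, Rational(1, 2))))), -1) = Pow(Add(-196597, Add(-517, Mul(6, I, Pow(87, Rational(1, 2))))), -1) = Pow(Add(-197114, Mul(6, I, Pow(87, Rational(1, 2)))), -1)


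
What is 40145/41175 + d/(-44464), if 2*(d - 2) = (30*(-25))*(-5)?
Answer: 341544361/366161040 ≈ 0.93277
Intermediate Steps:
d = 1877 (d = 2 + ((30*(-25))*(-5))/2 = 2 + (-750*(-5))/2 = 2 + (½)*3750 = 2 + 1875 = 1877)
40145/41175 + d/(-44464) = 40145/41175 + 1877/(-44464) = 40145*(1/41175) + 1877*(-1/44464) = 8029/8235 - 1877/44464 = 341544361/366161040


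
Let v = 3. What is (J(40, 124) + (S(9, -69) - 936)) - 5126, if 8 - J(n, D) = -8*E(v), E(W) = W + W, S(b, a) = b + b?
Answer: -5988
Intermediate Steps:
S(b, a) = 2*b
E(W) = 2*W
J(n, D) = 56 (J(n, D) = 8 - (-8)*2*3 = 8 - (-8)*6 = 8 - 1*(-48) = 8 + 48 = 56)
(J(40, 124) + (S(9, -69) - 936)) - 5126 = (56 + (2*9 - 936)) - 5126 = (56 + (18 - 936)) - 5126 = (56 - 918) - 5126 = -862 - 5126 = -5988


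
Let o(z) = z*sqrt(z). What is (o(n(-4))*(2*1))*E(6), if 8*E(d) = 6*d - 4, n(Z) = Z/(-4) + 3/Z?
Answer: 1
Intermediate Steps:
n(Z) = 3/Z - Z/4 (n(Z) = Z*(-1/4) + 3/Z = -Z/4 + 3/Z = 3/Z - Z/4)
o(z) = z**(3/2)
E(d) = -1/2 + 3*d/4 (E(d) = (6*d - 4)/8 = (-4 + 6*d)/8 = -1/2 + 3*d/4)
(o(n(-4))*(2*1))*E(6) = ((3/(-4) - 1/4*(-4))**(3/2)*(2*1))*(-1/2 + (3/4)*6) = ((3*(-1/4) + 1)**(3/2)*2)*(-1/2 + 9/2) = ((-3/4 + 1)**(3/2)*2)*4 = ((1/4)**(3/2)*2)*4 = ((1/8)*2)*4 = (1/4)*4 = 1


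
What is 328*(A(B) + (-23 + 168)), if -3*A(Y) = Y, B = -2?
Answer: 143336/3 ≈ 47779.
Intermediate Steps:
A(Y) = -Y/3
328*(A(B) + (-23 + 168)) = 328*(-1/3*(-2) + (-23 + 168)) = 328*(2/3 + 145) = 328*(437/3) = 143336/3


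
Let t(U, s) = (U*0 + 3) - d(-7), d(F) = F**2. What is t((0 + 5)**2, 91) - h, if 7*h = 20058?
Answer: -20380/7 ≈ -2911.4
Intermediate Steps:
h = 20058/7 (h = (1/7)*20058 = 20058/7 ≈ 2865.4)
t(U, s) = -46 (t(U, s) = (U*0 + 3) - 1*(-7)**2 = (0 + 3) - 1*49 = 3 - 49 = -46)
t((0 + 5)**2, 91) - h = -46 - 1*20058/7 = -46 - 20058/7 = -20380/7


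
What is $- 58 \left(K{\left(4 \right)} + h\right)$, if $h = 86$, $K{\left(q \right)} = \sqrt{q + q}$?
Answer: $-4988 - 116 \sqrt{2} \approx -5152.0$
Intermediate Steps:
$K{\left(q \right)} = \sqrt{2} \sqrt{q}$ ($K{\left(q \right)} = \sqrt{2 q} = \sqrt{2} \sqrt{q}$)
$- 58 \left(K{\left(4 \right)} + h\right) = - 58 \left(\sqrt{2} \sqrt{4} + 86\right) = - 58 \left(\sqrt{2} \cdot 2 + 86\right) = - 58 \left(2 \sqrt{2} + 86\right) = - 58 \left(86 + 2 \sqrt{2}\right) = -4988 - 116 \sqrt{2}$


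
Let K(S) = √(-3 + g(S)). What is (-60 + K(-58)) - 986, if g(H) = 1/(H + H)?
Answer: -1046 + I*√10121/58 ≈ -1046.0 + 1.7345*I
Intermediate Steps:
g(H) = 1/(2*H)
K(S) = √(-3 + 1/(2*S))
(-60 + K(-58)) - 986 = (-60 + √(-12 + 2/(-58))/2) - 986 = (-60 + √(-12 + 2*(-1/58))/2) - 986 = (-60 + √(-12 - 1/29)/2) - 986 = (-60 + √(-349/29)/2) - 986 = (-60 + (I*√10121/29)/2) - 986 = (-60 + I*√10121/58) - 986 = -1046 + I*√10121/58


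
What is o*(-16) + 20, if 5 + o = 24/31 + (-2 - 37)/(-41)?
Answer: 92012/1271 ≈ 72.393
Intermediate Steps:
o = -4162/1271 (o = -5 + (24/31 + (-2 - 37)/(-41)) = -5 + (24*(1/31) - 39*(-1/41)) = -5 + (24/31 + 39/41) = -5 + 2193/1271 = -4162/1271 ≈ -3.2746)
o*(-16) + 20 = -4162/1271*(-16) + 20 = 66592/1271 + 20 = 92012/1271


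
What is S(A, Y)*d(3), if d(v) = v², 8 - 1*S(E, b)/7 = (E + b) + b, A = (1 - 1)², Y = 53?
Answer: -6174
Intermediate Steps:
A = 0 (A = 0² = 0)
S(E, b) = 56 - 14*b - 7*E (S(E, b) = 56 - 7*((E + b) + b) = 56 - 7*(E + 2*b) = 56 + (-14*b - 7*E) = 56 - 14*b - 7*E)
S(A, Y)*d(3) = (56 - 14*53 - 7*0)*3² = (56 - 742 + 0)*9 = -686*9 = -6174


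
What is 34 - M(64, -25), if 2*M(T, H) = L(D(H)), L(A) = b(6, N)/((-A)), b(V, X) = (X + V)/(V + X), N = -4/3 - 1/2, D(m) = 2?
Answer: 137/4 ≈ 34.250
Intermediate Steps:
N = -11/6 (N = -4*1/3 - 1*1/2 = -4/3 - 1/2 = -11/6 ≈ -1.8333)
b(V, X) = 1 (b(V, X) = (V + X)/(V + X) = 1)
L(A) = -1/A (L(A) = 1/(-A) = 1*(-1/A) = -1/A)
M(T, H) = -1/4 (M(T, H) = (-1/2)/2 = (-1*1/2)/2 = (1/2)*(-1/2) = -1/4)
34 - M(64, -25) = 34 - 1*(-1/4) = 34 + 1/4 = 137/4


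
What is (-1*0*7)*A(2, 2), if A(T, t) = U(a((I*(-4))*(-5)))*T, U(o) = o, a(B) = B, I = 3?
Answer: 0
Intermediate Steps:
A(T, t) = 60*T (A(T, t) = ((3*(-4))*(-5))*T = (-12*(-5))*T = 60*T)
(-1*0*7)*A(2, 2) = (-1*0*7)*(60*2) = (0*7)*120 = 0*120 = 0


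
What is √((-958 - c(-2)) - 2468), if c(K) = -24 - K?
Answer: 2*I*√851 ≈ 58.344*I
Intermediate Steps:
√((-958 - c(-2)) - 2468) = √((-958 - (-24 - 1*(-2))) - 2468) = √((-958 - (-24 + 2)) - 2468) = √((-958 - 1*(-22)) - 2468) = √((-958 + 22) - 2468) = √(-936 - 2468) = √(-3404) = 2*I*√851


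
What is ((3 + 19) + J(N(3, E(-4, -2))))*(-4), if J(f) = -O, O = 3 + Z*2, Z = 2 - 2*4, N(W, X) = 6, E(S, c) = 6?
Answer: -124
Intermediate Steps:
Z = -6 (Z = 2 - 8 = -6)
O = -9 (O = 3 - 6*2 = 3 - 12 = -9)
J(f) = 9 (J(f) = -1*(-9) = 9)
((3 + 19) + J(N(3, E(-4, -2))))*(-4) = ((3 + 19) + 9)*(-4) = (22 + 9)*(-4) = 31*(-4) = -124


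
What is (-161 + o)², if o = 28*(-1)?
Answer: 35721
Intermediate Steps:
o = -28
(-161 + o)² = (-161 - 28)² = (-189)² = 35721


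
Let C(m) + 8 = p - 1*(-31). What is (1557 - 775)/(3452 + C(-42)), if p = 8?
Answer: 782/3483 ≈ 0.22452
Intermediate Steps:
C(m) = 31 (C(m) = -8 + (8 - 1*(-31)) = -8 + (8 + 31) = -8 + 39 = 31)
(1557 - 775)/(3452 + C(-42)) = (1557 - 775)/(3452 + 31) = 782/3483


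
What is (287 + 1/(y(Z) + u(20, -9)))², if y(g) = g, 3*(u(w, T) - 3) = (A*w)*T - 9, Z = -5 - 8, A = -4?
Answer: 4244522500/51529 ≈ 82372.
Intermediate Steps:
Z = -13
u(w, T) = -4*T*w/3 (u(w, T) = 3 + ((-4*w)*T - 9)/3 = 3 + (-4*T*w - 9)/3 = 3 + (-9 - 4*T*w)/3 = 3 + (-3 - 4*T*w/3) = -4*T*w/3)
(287 + 1/(y(Z) + u(20, -9)))² = (287 + 1/(-13 - 4/3*(-9)*20))² = (287 + 1/(-13 + 240))² = (287 + 1/227)² = (65150/227)² = 4244522500/51529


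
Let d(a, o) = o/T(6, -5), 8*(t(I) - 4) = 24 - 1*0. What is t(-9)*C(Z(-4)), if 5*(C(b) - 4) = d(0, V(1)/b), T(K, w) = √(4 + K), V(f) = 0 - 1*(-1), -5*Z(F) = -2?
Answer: 28 + 7*√10/20 ≈ 29.107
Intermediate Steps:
Z(F) = ⅖ (Z(F) = -⅕*(-2) = ⅖)
V(f) = 1 (V(f) = 0 + 1 = 1)
t(I) = 7 (t(I) = 4 + (24 - 1*0)/8 = 4 + (24 + 0)/8 = 4 + (⅛)*24 = 4 + 3 = 7)
d(a, o) = o*√10/10 (d(a, o) = o/(√(4 + 6)) = o/(√10) = o*(√10/10) = o*√10/10)
C(b) = 4 + √10/(50*b) (C(b) = 4 + ((1/b)*√10/10)/5 = 4 + (√10/(10*b))/5 = 4 + √10/(50*b))
t(-9)*C(Z(-4)) = 7*(4 + √10/(50*(⅖))) = 7*(4 + (1/50)*√10*(5/2)) = 7*(4 + √10/20) = 28 + 7*√10/20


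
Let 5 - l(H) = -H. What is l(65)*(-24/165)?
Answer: -112/11 ≈ -10.182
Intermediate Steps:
l(H) = 5 + H (l(H) = 5 - (-1)*H = 5 + H)
l(65)*(-24/165) = (5 + 65)*(-24/165) = 70*(-24*1/165) = 70*(-8/55) = -112/11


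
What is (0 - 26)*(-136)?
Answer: 3536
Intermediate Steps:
(0 - 26)*(-136) = -26*(-136) = 3536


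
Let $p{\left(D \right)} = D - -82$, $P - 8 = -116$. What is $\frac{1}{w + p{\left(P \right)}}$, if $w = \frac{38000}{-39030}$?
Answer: $- \frac{3903}{105278} \approx -0.037073$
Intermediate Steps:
$P = -108$ ($P = 8 - 116 = -108$)
$w = - \frac{3800}{3903}$ ($w = 38000 \left(- \frac{1}{39030}\right) = - \frac{3800}{3903} \approx -0.97361$)
$p{\left(D \right)} = 82 + D$ ($p{\left(D \right)} = D + 82 = 82 + D$)
$\frac{1}{w + p{\left(P \right)}} = \frac{1}{- \frac{3800}{3903} + \left(82 - 108\right)} = \frac{1}{- \frac{3800}{3903} - 26} = \frac{1}{- \frac{105278}{3903}} = - \frac{3903}{105278}$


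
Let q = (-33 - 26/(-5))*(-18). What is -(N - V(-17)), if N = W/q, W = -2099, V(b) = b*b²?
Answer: -12281831/2502 ≈ -4908.8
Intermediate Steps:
V(b) = b³
q = 2502/5 (q = (-33 - 26*(-⅕))*(-18) = (-33 + 26/5)*(-18) = -139/5*(-18) = 2502/5 ≈ 500.40)
N = -10495/2502 (N = -2099/2502/5 = -2099*5/2502 = -10495/2502 ≈ -4.1946)
-(N - V(-17)) = -(-10495/2502 - 1*(-17)³) = -(-10495/2502 - 1*(-4913)) = -(-10495/2502 + 4913) = -1*12281831/2502 = -12281831/2502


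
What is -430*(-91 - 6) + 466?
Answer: 42176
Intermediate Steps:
-430*(-91 - 6) + 466 = -430*(-97) + 466 = 41710 + 466 = 42176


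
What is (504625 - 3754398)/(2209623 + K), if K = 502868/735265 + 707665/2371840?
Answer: -1133475934975432960/770686324635253629 ≈ -1.4707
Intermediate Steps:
K = 342608748669/348786187520 (K = 502868*(1/735265) + 707665*(1/2371840) = 502868/735265 + 141533/474368 = 342608748669/348786187520 ≈ 0.98229)
(504625 - 3754398)/(2209623 + K) = (504625 - 3754398)/(2209623 + 342608748669/348786187520) = -3249773/770686324635253629/348786187520 = -3249773*348786187520/770686324635253629 = -1133475934975432960/770686324635253629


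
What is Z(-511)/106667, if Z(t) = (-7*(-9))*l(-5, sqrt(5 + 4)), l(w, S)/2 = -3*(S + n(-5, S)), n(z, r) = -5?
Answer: 756/106667 ≈ 0.0070875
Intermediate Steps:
l(w, S) = 30 - 6*S (l(w, S) = 2*(-3*(S - 5)) = 2*(-3*(-5 + S)) = 2*(15 - 3*S) = 30 - 6*S)
Z(t) = 756 (Z(t) = (-7*(-9))*(30 - 6*sqrt(5 + 4)) = 63*(30 - 6*sqrt(9)) = 63*(30 - 6*3) = 63*(30 - 18) = 63*12 = 756)
Z(-511)/106667 = 756/106667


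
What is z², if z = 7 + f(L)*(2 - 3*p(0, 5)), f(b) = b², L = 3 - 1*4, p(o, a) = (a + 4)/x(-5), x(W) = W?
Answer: 5184/25 ≈ 207.36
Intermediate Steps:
p(o, a) = -⅘ - a/5 (p(o, a) = (a + 4)/(-5) = (4 + a)*(-⅕) = -⅘ - a/5)
L = -1 (L = 3 - 4 = -1)
z = 72/5 (z = 7 + (-1)²*(2 - 3*(-⅘ - ⅕*5)) = 7 + 1*(2 - 3*(-⅘ - 1)) = 7 + 1*(2 - 3*(-9/5)) = 7 + 1*(2 + 27/5) = 7 + 1*(37/5) = 7 + 37/5 = 72/5 ≈ 14.400)
z² = (72/5)² = 5184/25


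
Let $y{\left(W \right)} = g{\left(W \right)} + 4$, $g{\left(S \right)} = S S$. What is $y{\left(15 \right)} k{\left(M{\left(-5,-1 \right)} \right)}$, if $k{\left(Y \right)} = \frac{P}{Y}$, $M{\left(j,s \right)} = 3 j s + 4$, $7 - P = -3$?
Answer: $\frac{2290}{19} \approx 120.53$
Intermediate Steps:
$g{\left(S \right)} = S^{2}$
$P = 10$ ($P = 7 - -3 = 7 + 3 = 10$)
$M{\left(j,s \right)} = 4 + 3 j s$ ($M{\left(j,s \right)} = 3 j s + 4 = 4 + 3 j s$)
$y{\left(W \right)} = 4 + W^{2}$ ($y{\left(W \right)} = W^{2} + 4 = 4 + W^{2}$)
$k{\left(Y \right)} = \frac{10}{Y}$
$y{\left(15 \right)} k{\left(M{\left(-5,-1 \right)} \right)} = \left(4 + 15^{2}\right) \frac{10}{4 + 3 \left(-5\right) \left(-1\right)} = \left(4 + 225\right) \frac{10}{4 + 15} = 229 \cdot \frac{10}{19} = \frac{2290}{19}$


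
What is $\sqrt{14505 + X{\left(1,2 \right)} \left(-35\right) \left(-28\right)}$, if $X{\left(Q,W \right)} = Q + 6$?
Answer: $\sqrt{21365} \approx 146.17$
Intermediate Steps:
$X{\left(Q,W \right)} = 6 + Q$
$\sqrt{14505 + X{\left(1,2 \right)} \left(-35\right) \left(-28\right)} = \sqrt{14505 + \left(6 + 1\right) \left(-35\right) \left(-28\right)} = \sqrt{14505 + 7 \left(-35\right) \left(-28\right)} = \sqrt{14505 - -6860} = \sqrt{14505 + 6860} = \sqrt{21365}$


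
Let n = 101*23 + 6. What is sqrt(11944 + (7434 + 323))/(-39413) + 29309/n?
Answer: 29309/2329 - 3*sqrt(2189)/39413 ≈ 12.581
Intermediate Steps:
n = 2329 (n = 2323 + 6 = 2329)
sqrt(11944 + (7434 + 323))/(-39413) + 29309/n = sqrt(11944 + (7434 + 323))/(-39413) + 29309/2329 = sqrt(11944 + 7757)*(-1/39413) + 29309*(1/2329) = sqrt(19701)*(-1/39413) + 29309/2329 = (3*sqrt(2189))*(-1/39413) + 29309/2329 = -3*sqrt(2189)/39413 + 29309/2329 = 29309/2329 - 3*sqrt(2189)/39413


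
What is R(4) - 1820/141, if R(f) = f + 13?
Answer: 577/141 ≈ 4.0922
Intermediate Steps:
R(f) = 13 + f
R(4) - 1820/141 = (13 + 4) - 1820/141 = 17 - 1820/141 = 577/141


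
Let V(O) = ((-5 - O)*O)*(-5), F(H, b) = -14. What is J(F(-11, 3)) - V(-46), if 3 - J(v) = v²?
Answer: -9623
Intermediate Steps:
V(O) = -5*O*(-5 - O) (V(O) = (O*(-5 - O))*(-5) = -5*O*(-5 - O))
J(v) = 3 - v²
J(F(-11, 3)) - V(-46) = (3 - 1*(-14)²) - 5*(-46)*(5 - 46) = (3 - 1*196) - 5*(-46)*(-41) = (3 - 196) - 1*9430 = -193 - 9430 = -9623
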